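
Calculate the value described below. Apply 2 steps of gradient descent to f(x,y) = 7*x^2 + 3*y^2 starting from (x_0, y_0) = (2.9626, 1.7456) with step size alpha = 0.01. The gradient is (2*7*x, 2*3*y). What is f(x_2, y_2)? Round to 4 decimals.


Gradient descent on f(x,y) = 7*x^2 + 3*y^2.
Starting point: (2.9626, 1.7456), alpha = 0.01
Step 1: grad_x = 2*7*2.9626 = 41.4764, grad_y = 2*3*1.7456 = 10.4736
  x_1 = 2.9626 - 0.01*41.4764 = 2.5478
  y_1 = 1.7456 - 0.01*10.4736 = 1.6409
Step 2: grad_x = 2*7*2.5478 = 35.6697, grad_y = 2*3*1.6409 = 9.8452
  x_2 = 2.5478 - 0.01*35.6697 = 2.1911
  y_2 = 1.6409 - 0.01*9.8452 = 1.5424
f(2.1911, 1.5424) = 7*2.1911^2 + 3*1.5424^2 = 40.7447


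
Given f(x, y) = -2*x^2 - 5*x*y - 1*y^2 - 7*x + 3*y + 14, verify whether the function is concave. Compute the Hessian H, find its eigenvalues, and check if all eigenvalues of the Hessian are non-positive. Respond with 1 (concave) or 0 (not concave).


The Hessian of f(x,y) = -2*x^2 - 5*x*y - 1*y^2 - 7*x + 3*y + 14 is:
H = [[-4, -5], [-5, -2]]
Trace = -4 - 2 = -6
Determinant = -4*-2 - (-5)^2 = -17
Discriminant = (-6)^2 - 4*-17 = 104.0
Eigenvalues: lambda_1 = -8.099, lambda_2 = 2.099
The function is not concave.

0


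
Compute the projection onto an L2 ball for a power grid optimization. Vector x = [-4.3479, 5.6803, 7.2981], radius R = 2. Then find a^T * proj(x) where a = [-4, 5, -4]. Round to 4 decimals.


Step 1: Compute ||x|| (intermediates to 6 decimals).
||x|| = sqrt((-4.3479)^2 + 5.6803^2 + 7.2981^2) = 10.219213
Step 2: Project.
Since ||x|| > R, scale = R/||x|| = 2/10.219213 = 0.19571, proj(x) = scale * x
proj(x) = [-0.850928, 1.111692, 1.428311]
Step 3: Dot product.
a^T * proj(x) = -4*(-0.850928) + 5*1.111692 - 4*1.428311 = 3.2489


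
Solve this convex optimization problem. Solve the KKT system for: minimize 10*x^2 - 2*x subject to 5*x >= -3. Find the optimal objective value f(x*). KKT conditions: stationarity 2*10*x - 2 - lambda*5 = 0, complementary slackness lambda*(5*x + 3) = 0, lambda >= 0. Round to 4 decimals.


Step 1: Try lambda = 0 (constraint inactive).
Stationarity: 2*10*x - 2 = 0
x* = 2/(2*10) = 0.1
Check constraint: 5*0.1 = 0.5 >= -3 -- satisfied.
Step 2: Compute optimal value.
f(x*) = 10*0.1^2 - 2*0.1 = -0.1


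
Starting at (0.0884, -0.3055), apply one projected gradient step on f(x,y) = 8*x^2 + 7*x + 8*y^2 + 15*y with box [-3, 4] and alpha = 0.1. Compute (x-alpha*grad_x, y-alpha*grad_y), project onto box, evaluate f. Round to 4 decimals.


Step 1: Compute gradient at (0.0884, -0.3055).
grad_x = 2*8*0.0884 + 7 = 8.4144
grad_y = 2*8*-0.3055 + 15 = 10.112
Step 2: Gradient step.
x_raw = 0.0884 - 0.1*8.4144 = -0.753
y_raw = -0.3055 - 0.1*10.112 = -1.3167
Step 3: Project onto [-3, 4].
x_proj = clip(-0.753) = -0.753
y_proj = clip(-1.3167) = -1.3167
Step 4: Evaluate f.
f(-0.753, -1.3167) = -6.6156


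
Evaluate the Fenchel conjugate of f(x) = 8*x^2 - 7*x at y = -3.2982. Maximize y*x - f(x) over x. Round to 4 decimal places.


f*(y) = sup_x {y*x - a*x^2 - b*x} = sup_x {(y-b)*x - a*x^2}
FOC: (y - b) - 2a*x = 0 => x* = (y - b)/(2a)
x* = (-3.2982 + 7)/(2*8) = 0.2314
f*(-3.2982) = (y-b)^2/(4a) = (-3.2982 + 7)^2/(4*8)
= 13.7033/32 = 0.4282


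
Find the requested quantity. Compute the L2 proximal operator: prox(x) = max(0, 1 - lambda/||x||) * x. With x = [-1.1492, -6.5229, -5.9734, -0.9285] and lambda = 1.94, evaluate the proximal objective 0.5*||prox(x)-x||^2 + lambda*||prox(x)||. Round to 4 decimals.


Step 1: Compute ||x||.
||x|| = 8.9673
Step 2: Compute scaling factor.
scale = max(0, 1 - 1.94/8.9673) = 0.7837
Step 3: prox(x) = [-0.9006, -5.1117, -4.6811, -0.7276]
||prox(x)|| = 7.0273
Step 4: Proximal objective.
0.5*||prox-x||^2 = 1.8818
lambda*||prox|| = 13.633
Total = 15.5148


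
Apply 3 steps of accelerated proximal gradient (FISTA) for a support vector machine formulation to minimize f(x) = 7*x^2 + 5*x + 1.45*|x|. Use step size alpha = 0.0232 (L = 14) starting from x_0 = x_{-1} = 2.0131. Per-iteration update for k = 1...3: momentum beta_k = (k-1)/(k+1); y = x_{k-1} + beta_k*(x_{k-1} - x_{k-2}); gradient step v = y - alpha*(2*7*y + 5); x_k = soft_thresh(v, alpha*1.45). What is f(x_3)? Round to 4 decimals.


FISTA on f(x) = 7*x^2 + 5*x + 1.45*|x|
L = 14, alpha = 0.0232
Iteration 1: beta = 0.0, y = 2.0131 + 0.0*(2.0131 - 2.0131) = 2.0131
  grad(y) = 33.1834, v = y - alpha*grad = 1.2432
  prox(v) = soft_thresh(1.2432, 0.0336) = 1.2096
Iteration 2: beta = 0.3333, y = 1.2096 + 0.3333*(1.2096 - 2.0131) = 0.9418
  grad(y) = 18.1848, v = y - alpha*grad = 0.5199
  prox(v) = soft_thresh(0.5199, 0.0336) = 0.4862
Iteration 3: beta = 0.5, y = 0.4862 + 0.5*(0.4862 - 1.2096) = 0.1246
  grad(y) = 6.7439, v = y - alpha*grad = -0.0319
  prox(v) = soft_thresh(-0.0319, 0.0336) = 0.0
f(x_3) = 7*0.0^2 + 5*0.0 + 1.45*|0.0| = 0.0


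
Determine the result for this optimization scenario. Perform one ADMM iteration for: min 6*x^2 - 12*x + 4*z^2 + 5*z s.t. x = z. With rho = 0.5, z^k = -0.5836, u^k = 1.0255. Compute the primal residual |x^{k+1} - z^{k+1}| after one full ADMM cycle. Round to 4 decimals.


ADMM iteration with rho = 0.5, z^k = -0.5836, u^k = 1.0255
Step 1: x-update.
Minimize 6*x^2 - 12*x + (0.5/2)*(x + 0.5836 + 1.0255)^2
FOC: (2*6 + 0.5)*x = 12 + 0.5*(-0.5836 - 1.0255)
x^{k+1} = 0.8956
Step 2: z-update.
Minimize 4*z^2 + 5*z + (0.5/2)*(0.8956 - z + 1.0255)^2
FOC: (2*4 + 0.5)*z = -5 + 0.5*(0.8956 + 1.0255)
z^{k+1} = -0.4752
Step 3: u-update.
u^{k+1} = 1.0255 + 0.8956 + 0.4752 = 2.3964
Step 4: Primal residual = |0.8956 + 0.4752| = 1.3709


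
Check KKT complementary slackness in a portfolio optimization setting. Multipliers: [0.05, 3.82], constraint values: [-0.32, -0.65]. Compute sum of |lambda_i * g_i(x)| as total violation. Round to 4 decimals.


KKT complementary slackness check:
lambda_1 * g_1 = 0.05 * -0.32 = -0.016
lambda_2 * g_2 = 3.82 * -0.65 = -2.483
Total violation = 0.016 + 2.483 = 2.499


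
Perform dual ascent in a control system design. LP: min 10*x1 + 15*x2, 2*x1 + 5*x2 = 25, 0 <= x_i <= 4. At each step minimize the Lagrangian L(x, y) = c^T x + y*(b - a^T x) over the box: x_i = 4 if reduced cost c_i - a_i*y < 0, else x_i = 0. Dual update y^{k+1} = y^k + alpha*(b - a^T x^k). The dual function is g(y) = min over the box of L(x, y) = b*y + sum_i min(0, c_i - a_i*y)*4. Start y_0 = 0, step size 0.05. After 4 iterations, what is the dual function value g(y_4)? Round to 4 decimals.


Dual ascent for LP: min 10*x1 + 15*x2, 2*x1 + 5*x2 = 25, 0 <= x_i <= 4
Step 1: y^k = 0.0, reduced costs: (10.0, 15.0)
  x^k = (0.0, 0.0), subgradient = b - a^T x = 25.0
  y^{k+1} = 0.0 + 0.05*25.0 = 1.25
Step 2: y^k = 1.25, reduced costs: (7.5, 8.75)
  x^k = (0.0, 0.0), subgradient = b - a^T x = 25.0
  y^{k+1} = 1.25 + 0.05*25.0 = 2.5
Step 3: y^k = 2.5, reduced costs: (5.0, 2.5)
  x^k = (0.0, 0.0), subgradient = b - a^T x = 25.0
  y^{k+1} = 2.5 + 0.05*25.0 = 3.75
Step 4: y^k = 3.75, reduced costs: (2.5, -3.75)
  x^k = (0.0, 4.0), subgradient = b - a^T x = 5.0
  y^{k+1} = 3.75 + 0.05*5.0 = 4.0
Dual objective at y_4 = 4.0: reduced costs (2.0, -5.0), box minimizer x = (0.0, 4.0)
g(y_4) = b*y + (c1 - a1*y)*x1 + (c2 - a2*y)*x2 = 25*4.0 + 2.0*0.0 + (-5.0)*4.0 = 100.0 + 0.0 - 20.0 = 80.0


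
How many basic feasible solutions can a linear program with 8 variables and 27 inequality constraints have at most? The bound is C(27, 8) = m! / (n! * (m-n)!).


Each vertex corresponds to some choice of n active constraints out of m, so the number of vertices is at most C(m, n) = m! / (n!(m-n)!).
m = 27, n = 8
Numerator: 27 * 26 * 25 * 24 * 23 * 22 * 21 * 20
Denominator: 8! = 40320
C(27, 8) = 2220075


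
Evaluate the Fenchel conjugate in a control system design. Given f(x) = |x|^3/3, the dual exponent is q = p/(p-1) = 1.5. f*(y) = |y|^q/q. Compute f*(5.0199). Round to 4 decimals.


The conjugate exponent q satisfies 1/p + 1/q = 1.
p = 3, so q = 3/(3 - 1) = 1.5
|y|^q = 5.0199^1.5 = 11.2472
f*(5.0199) = 11.2472 / 1.5 = 7.4981


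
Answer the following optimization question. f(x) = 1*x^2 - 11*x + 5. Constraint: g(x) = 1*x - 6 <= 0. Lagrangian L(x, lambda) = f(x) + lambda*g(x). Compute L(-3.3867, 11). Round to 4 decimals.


Step 1: Evaluate f(x).
f(-3.3867) = 1*(-3.3867)^2 - 11*(-3.3867) + 5 = 53.7234
Step 2: Evaluate g(x).
g(-3.3867) = 1*-3.3867 - 6 = -9.3867
Step 3: Compute Lagrangian.
L = 53.7234 + 11*-9.3867 = -49.5303


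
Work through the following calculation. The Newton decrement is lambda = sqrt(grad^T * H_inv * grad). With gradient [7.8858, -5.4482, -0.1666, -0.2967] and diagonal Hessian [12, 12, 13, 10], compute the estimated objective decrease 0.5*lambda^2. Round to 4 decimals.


Step 1: H is diagonal, so H^(-1) * g = [0.6572, -0.454, -0.0128, -0.0297].
Step 2: g^T H^(-1) g = sum_i g_i^2 / H_ii
  = (7.8858)^2/12 + (-5.4482)^2/12 + (-0.1666)^2/13 + (-0.2967)^2/10
  = 5.1822 + 2.4736 + 0.0021 + 0.0088 = 7.6667
Step 3: Objective decrease = 0.5 * g^T H^(-1) g = 3.8333


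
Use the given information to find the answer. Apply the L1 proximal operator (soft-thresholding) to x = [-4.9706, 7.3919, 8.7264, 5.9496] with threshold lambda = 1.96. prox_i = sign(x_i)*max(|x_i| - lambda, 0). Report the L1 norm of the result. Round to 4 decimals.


Soft-thresholding with lambda = 1.96:
prox(-4.9706) = sign(-4.9706)*max(|-4.9706| - 1.96, 0) = -3.0106
prox(7.3919) = sign(7.3919)*max(|7.3919| - 1.96, 0) = 5.4319
prox(8.7264) = sign(8.7264)*max(|8.7264| - 1.96, 0) = 6.7664
prox(5.9496) = sign(5.9496)*max(|5.9496| - 1.96, 0) = 3.9896
prox(x) = [-3.0106, 5.4319, 6.7664, 3.9896]
||prox(x)||_1 = 3.0106 + 5.4319 + 6.7664 + 3.9896 = 19.1985


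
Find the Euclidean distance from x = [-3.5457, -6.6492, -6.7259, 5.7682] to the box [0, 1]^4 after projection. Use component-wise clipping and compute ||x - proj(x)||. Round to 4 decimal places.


Project each component onto [0, 1].
clip(-3.5457) = 0.0, clip(-6.6492) = 0.0, clip(-6.7259) = 0.0, clip(5.7682) = 1.0
Projection = [0.0, 0.0, 0.0, 1.0]
Squared diffs: [12.572, 44.2119, 45.2377, 22.7357]
Distance = sqrt(124.7573) = 11.1695


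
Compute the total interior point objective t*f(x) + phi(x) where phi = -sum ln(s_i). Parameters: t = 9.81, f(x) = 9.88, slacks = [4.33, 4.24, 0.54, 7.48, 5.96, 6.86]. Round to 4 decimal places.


Step 1: Compute log-barrier.
ln values: [1.4656, 1.4446, -0.6162, 2.0122, 1.7851, 1.9257]
phi = -(1.4656 + 1.4446 - 0.6162 + 2.0122 + 1.7851 + 1.9257) = -8.017
Step 2: Compute augmented objective.
t*f(x) = 9.81*9.88 = 96.9228
Total = 96.9228 - 8.017 = 88.9058


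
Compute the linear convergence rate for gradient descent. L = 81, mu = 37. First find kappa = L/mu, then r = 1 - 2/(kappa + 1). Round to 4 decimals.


Step 1: Compute the condition number.
kappa = L/mu = 81/37 = 2.1892
Step 2: Compute the convergence rate.
r = 1 - 2/(kappa + 1) = 1 - 2*mu/(L + mu) = (L - mu)/(L + mu) = 44/118 = 0.3729


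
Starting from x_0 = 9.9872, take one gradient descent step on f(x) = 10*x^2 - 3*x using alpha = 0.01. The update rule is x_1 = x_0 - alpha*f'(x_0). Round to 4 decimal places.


We compute the gradient at x_0 and apply the update.
f'(x) = 20*x - 3
f'(9.9872) = 20*9.9872 - 3 = 196.744
x_1 = 9.9872 - 0.01*196.744 = 8.0198


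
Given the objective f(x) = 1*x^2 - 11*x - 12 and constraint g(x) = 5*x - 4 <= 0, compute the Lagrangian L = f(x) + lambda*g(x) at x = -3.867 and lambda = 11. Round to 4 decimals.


Step 1: Evaluate f(x).
f(-3.867) = 1*(-3.867)^2 - 11*(-3.867) - 12 = 45.4907
Step 2: Evaluate g(x).
g(-3.867) = 5*-3.867 - 4 = -23.335
Step 3: Compute Lagrangian.
L = 45.4907 + 11*-23.335 = -211.1943


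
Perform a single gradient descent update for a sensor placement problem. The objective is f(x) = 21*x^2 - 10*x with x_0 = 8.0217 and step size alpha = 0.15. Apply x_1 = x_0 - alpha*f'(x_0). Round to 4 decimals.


We compute the gradient at x_0 and apply the update.
f'(x) = 42*x - 10
f'(8.0217) = 42*8.0217 - 10 = 326.9114
x_1 = 8.0217 - 0.15*326.9114 = -41.015


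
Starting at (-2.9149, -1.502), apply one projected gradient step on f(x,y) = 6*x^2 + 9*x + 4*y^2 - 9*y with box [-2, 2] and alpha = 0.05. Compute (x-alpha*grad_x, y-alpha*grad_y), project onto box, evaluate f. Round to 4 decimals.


Step 1: Compute gradient at (-2.9149, -1.502).
grad_x = 2*6*-2.9149 + 9 = -25.9788
grad_y = 2*4*-1.502 - 9 = -21.016
Step 2: Gradient step.
x_raw = -2.9149 - 0.05*-25.9788 = -1.616
y_raw = -1.502 - 0.05*-21.016 = -0.4512
Step 3: Project onto [-2, 2].
x_proj = clip(-1.616) = -1.616
y_proj = clip(-0.4512) = -0.4512
Step 4: Evaluate f.
f(-1.616, -0.4512) = 5.9994


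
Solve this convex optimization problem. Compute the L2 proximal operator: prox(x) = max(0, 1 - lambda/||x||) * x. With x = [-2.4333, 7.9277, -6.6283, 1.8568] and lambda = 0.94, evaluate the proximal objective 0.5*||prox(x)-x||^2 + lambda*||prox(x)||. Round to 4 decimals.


Step 1: Compute ||x||.
||x|| = 10.7774
Step 2: Compute scaling factor.
scale = max(0, 1 - 0.94/10.7774) = 0.9128
Step 3: prox(x) = [-2.2211, 7.2362, -6.0502, 1.6949]
||prox(x)|| = 9.8374
Step 4: Proximal objective.
0.5*||prox-x||^2 = 0.4418
lambda*||prox|| = 9.2472
Total = 9.6889


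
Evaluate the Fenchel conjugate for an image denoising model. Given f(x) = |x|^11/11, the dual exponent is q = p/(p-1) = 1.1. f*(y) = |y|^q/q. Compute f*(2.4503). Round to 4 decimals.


The conjugate exponent q satisfies 1/p + 1/q = 1.
p = 11, so q = 11/(11 - 1) = 1.1
|y|^q = 2.4503^1.1 = 2.68
f*(2.4503) = 2.68 / 1.1 = 2.4364


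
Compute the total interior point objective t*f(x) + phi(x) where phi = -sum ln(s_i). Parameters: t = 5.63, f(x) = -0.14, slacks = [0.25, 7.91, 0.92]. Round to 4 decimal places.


Step 1: Compute log-barrier.
ln values: [-1.3863, 2.0681, -0.0834]
phi = -(-1.3863 + 2.0681 - 0.0834) = -0.5985
Step 2: Compute augmented objective.
t*f(x) = 5.63*-0.14 = -0.7882
Total = -0.7882 - 0.5985 = -1.3867


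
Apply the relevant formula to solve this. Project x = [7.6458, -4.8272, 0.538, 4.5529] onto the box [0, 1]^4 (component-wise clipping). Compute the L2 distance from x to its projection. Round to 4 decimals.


Project each component onto [0, 1].
clip(7.6458) = 1.0, clip(-4.8272) = 0.0, clip(0.538) = 0.538, clip(4.5529) = 1.0
Projection = [1.0, 0.0, 0.538, 1.0]
Squared diffs: [44.1667, 23.3019, 0.0, 12.6231]
Distance = sqrt(80.0917) = 8.9494


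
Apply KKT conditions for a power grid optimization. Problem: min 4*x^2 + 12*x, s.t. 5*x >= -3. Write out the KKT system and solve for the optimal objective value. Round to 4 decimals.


Step 1: Try lambda = 0 (constraint inactive).
x_unc = -12/(2*4) = -1.5
Check: 5*-1.5 = -7.5 < -3 -- violated!
Step 2: Constraint must be active: 5*x = -3
x* = -3/5 = -0.6
lambda = (2*4*(-0.6) + 12)/5 = 1.44
Step 3: Compute optimal value.
f(x*) = 4*(-0.6)^2 + 12*(-0.6) = -5.76


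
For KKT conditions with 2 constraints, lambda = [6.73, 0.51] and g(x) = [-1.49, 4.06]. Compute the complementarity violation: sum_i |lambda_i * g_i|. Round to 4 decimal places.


KKT complementary slackness check:
lambda_1 * g_1 = 6.73 * -1.49 = -10.0277
lambda_2 * g_2 = 0.51 * 4.06 = 2.0706
Total violation = 10.0277 + 2.0706 = 12.0983


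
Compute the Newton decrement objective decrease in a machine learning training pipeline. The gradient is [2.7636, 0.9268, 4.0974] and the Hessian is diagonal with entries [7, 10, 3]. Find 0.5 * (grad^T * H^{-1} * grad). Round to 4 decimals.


Step 1: H is diagonal, so H^(-1) * g = [0.3948, 0.0927, 1.3658].
Step 2: g^T H^(-1) g = sum_i g_i^2 / H_ii
  = (2.7636)^2/7 + (0.9268)^2/10 + (4.0974)^2/3
  = 1.0911 + 0.0859 + 5.5962 = 6.7732
Step 3: Objective decrease = 0.5 * g^T H^(-1) g = 3.3866


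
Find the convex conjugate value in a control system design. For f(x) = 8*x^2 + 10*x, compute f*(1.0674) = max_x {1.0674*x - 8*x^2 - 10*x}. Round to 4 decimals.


f*(y) = sup_x {y*x - a*x^2 - b*x} = sup_x {(y-b)*x - a*x^2}
FOC: (y - b) - 2a*x = 0 => x* = (y - b)/(2a)
x* = (1.0674 - 10)/(2*8) = -0.5583
f*(1.0674) = (y-b)^2/(4a) = (1.0674 - 10)^2/(4*8)
= 79.7913/32 = 2.4935


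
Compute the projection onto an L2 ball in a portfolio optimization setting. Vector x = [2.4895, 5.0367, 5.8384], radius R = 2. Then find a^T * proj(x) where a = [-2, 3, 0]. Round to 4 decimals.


Step 1: Compute ||x|| (intermediates to 6 decimals).
||x|| = sqrt(2.4895^2 + 5.0367^2 + 5.8384^2) = 8.102646
Step 2: Project.
Since ||x|| > R, scale = R/||x|| = 2/8.102646 = 0.246833, proj(x) = scale * x
proj(x) = [0.614491, 1.243224, 1.44111]
Step 3: Dot product.
a^T * proj(x) = -2*0.614491 + 3*1.243224 + 0*1.44111 = 2.5007


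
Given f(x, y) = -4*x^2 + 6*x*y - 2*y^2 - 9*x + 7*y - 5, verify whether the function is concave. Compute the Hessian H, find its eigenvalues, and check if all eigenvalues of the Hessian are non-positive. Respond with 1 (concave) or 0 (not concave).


The Hessian of f(x,y) = -4*x^2 + 6*x*y - 2*y^2 - 9*x + 7*y - 5 is:
H = [[-8, 6], [6, -4]]
Trace = -8 - 4 = -12
Determinant = -8*-4 - (6)^2 = -4
Discriminant = (-12)^2 - 4*-4 = 160.0
Eigenvalues: lambda_1 = -12.3246, lambda_2 = 0.3246
The function is not concave.

0


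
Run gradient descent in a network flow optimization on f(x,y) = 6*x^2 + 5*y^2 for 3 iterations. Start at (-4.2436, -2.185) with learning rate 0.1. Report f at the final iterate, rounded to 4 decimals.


Gradient descent on f(x,y) = 6*x^2 + 5*y^2.
Starting point: (-4.2436, -2.185), alpha = 0.1
Step 1: grad_x = 2*6*-4.2436 = -50.9232, grad_y = 2*5*-2.185 = -21.85
  x_1 = -4.2436 - 0.1*-50.9232 = 0.8487
  y_1 = -2.185 - 0.1*-21.85 = 0.0
Step 2: grad_x = 2*6*0.8487 = 10.1846, grad_y = 2*5*0.0 = 0.0
  x_2 = 0.8487 - 0.1*10.1846 = -0.1697
  y_2 = 0.0 - 0.1*0.0 = 0.0
Step 3: grad_x = 2*6*-0.1697 = -2.0369, grad_y = 2*5*0.0 = 0.0
  x_3 = -0.1697 - 0.1*-2.0369 = 0.0339
  y_3 = 0.0 - 0.1*0.0 = 0.0
f(0.0339, 0.0) = 6*0.0339^2 + 5*0.0^2 = 0.0069


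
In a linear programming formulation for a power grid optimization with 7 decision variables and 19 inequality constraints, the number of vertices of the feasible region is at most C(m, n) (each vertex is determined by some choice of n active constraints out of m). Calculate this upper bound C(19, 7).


Each vertex corresponds to some choice of n active constraints out of m, so the number of vertices is at most C(m, n) = m! / (n!(m-n)!).
m = 19, n = 7
Numerator: 19 * 18 * 17 * 16 * 15 * 14 * 13
Denominator: 7! = 5040
C(19, 7) = 50388


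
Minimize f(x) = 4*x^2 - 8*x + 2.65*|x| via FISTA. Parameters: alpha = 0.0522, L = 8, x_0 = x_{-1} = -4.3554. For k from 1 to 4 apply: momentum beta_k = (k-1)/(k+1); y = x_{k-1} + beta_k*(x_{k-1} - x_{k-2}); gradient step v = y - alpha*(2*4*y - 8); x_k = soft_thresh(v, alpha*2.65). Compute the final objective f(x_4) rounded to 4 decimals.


FISTA on f(x) = 4*x^2 - 8*x + 2.65*|x|
L = 8, alpha = 0.0522
Iteration 1: beta = 0.0, y = -4.3554 + 0.0*(-4.3554 + 4.3554) = -4.3554
  grad(y) = -42.8432, v = y - alpha*grad = -2.119
  prox(v) = soft_thresh(-2.119, 0.1383) = -1.9807
Iteration 2: beta = 0.3333, y = -1.9807 + 0.3333*(-1.9807 + 4.3554) = -1.1891
  grad(y) = -17.5126, v = y - alpha*grad = -0.2749
  prox(v) = soft_thresh(-0.2749, 0.1383) = -0.1366
Iteration 3: beta = 0.5, y = -0.1366 + 0.5*(-0.1366 + 1.9807) = 0.7854
  grad(y) = -1.7164, v = y - alpha*grad = 0.875
  prox(v) = soft_thresh(0.875, 0.1383) = 0.7367
Iteration 4: beta = 0.6, y = 0.7367 + 0.6*(0.7367 + 0.1366) = 1.2607
  grad(y) = 2.0856, v = y - alpha*grad = 1.1518
  prox(v) = soft_thresh(1.1518, 0.1383) = 1.0135
f(x_4) = 4*1.0135^2 - 8*1.0135 + 2.65*|1.0135| = -1.3135


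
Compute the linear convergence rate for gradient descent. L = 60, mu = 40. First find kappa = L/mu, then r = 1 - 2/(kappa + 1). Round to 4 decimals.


Step 1: Compute the condition number.
kappa = L/mu = 60/40 = 1.5
Step 2: Compute the convergence rate.
r = 1 - 2/(kappa + 1) = 1 - 2*mu/(L + mu) = (L - mu)/(L + mu) = 20/100 = 0.2


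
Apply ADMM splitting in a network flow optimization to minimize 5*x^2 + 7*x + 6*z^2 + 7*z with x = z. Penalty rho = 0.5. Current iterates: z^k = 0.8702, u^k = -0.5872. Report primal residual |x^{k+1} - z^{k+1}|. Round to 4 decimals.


ADMM iteration with rho = 0.5, z^k = 0.8702, u^k = -0.5872
Step 1: x-update.
Minimize 5*x^2 + 7*x + (0.5/2)*(x - 0.8702 - 0.5872)^2
FOC: (2*5 + 0.5)*x = -7 + 0.5*(0.8702 + 0.5872)
x^{k+1} = -0.5973
Step 2: z-update.
Minimize 6*z^2 + 7*z + (0.5/2)*(-0.5973 - z - 0.5872)^2
FOC: (2*6 + 0.5)*z = -7 + 0.5*(-0.5973 - 0.5872)
z^{k+1} = -0.6074
Step 3: u-update.
u^{k+1} = -0.5872 - 0.5973 + 0.6074 = -0.5771
Step 4: Primal residual = |-0.5973 + 0.6074| = 0.0101


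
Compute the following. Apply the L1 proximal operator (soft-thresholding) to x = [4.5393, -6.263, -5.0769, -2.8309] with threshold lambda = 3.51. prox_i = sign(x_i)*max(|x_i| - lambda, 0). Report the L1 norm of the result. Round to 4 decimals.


Soft-thresholding with lambda = 3.51:
prox(4.5393) = sign(4.5393)*max(|4.5393| - 3.51, 0) = 1.0293
prox(-6.263) = sign(-6.263)*max(|-6.263| - 3.51, 0) = -2.753
prox(-5.0769) = sign(-5.0769)*max(|-5.0769| - 3.51, 0) = -1.5669
prox(-2.8309) = sign(-2.8309)*max(|-2.8309| - 3.51, 0) = 0.0
prox(x) = [1.0293, -2.753, -1.5669, 0.0]
||prox(x)||_1 = 1.0293 + 2.753 + 1.5669 + 0.0 = 5.3492


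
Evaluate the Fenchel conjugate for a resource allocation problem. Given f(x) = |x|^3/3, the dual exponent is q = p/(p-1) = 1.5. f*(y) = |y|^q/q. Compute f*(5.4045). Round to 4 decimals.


The conjugate exponent q satisfies 1/p + 1/q = 1.
p = 3, so q = 3/(3 - 1) = 1.5
|y|^q = 5.4045^1.5 = 12.5642
f*(5.4045) = 12.5642 / 1.5 = 8.3761


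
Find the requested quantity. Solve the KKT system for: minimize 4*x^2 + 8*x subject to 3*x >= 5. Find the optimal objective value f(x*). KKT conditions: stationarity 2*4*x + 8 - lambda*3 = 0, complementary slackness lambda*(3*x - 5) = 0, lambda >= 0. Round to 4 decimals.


Step 1: Try lambda = 0 (constraint inactive).
x_unc = -8/(2*4) = -1.0
Check: 3*-1.0 = -3.0 < 5 -- violated!
Step 2: Constraint must be active: 3*x = 5
x* = 5/3 = 1.6667 (rounded; the exact value 5/3 is used below)
lambda = (2*4*(5/3) + 8)/3 = 7.1111
Step 3: Compute optimal value.
f(x*) = 4*(5/3)^2 + 8*(5/3) = 24.4444


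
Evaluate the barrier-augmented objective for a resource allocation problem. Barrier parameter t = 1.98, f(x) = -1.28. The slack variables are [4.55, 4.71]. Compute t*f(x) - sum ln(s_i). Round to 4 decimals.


Step 1: Compute log-barrier.
ln values: [1.5151, 1.5497]
phi = -(1.5151 + 1.5497) = -3.0648
Step 2: Compute augmented objective.
t*f(x) = 1.98*-1.28 = -2.5344
Total = -2.5344 - 3.0648 = -5.5992


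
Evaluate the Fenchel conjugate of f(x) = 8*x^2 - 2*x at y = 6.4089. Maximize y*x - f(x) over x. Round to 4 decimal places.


f*(y) = sup_x {y*x - a*x^2 - b*x} = sup_x {(y-b)*x - a*x^2}
FOC: (y - b) - 2a*x = 0 => x* = (y - b)/(2a)
x* = (6.4089 + 2)/(2*8) = 0.5256
f*(6.4089) = (y-b)^2/(4a) = (6.4089 + 2)^2/(4*8)
= 70.7096/32 = 2.2097


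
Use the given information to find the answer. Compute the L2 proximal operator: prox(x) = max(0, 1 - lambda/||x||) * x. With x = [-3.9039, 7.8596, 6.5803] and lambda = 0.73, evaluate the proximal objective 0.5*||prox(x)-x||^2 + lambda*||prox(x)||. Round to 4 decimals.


Step 1: Compute ||x||.
||x|| = 10.9688
Step 2: Compute scaling factor.
scale = max(0, 1 - 0.73/10.9688) = 0.9334
Step 3: prox(x) = [-3.6441, 7.3365, 6.1424]
||prox(x)|| = 10.2388
Step 4: Proximal objective.
0.5*||prox-x||^2 = 0.2665
lambda*||prox|| = 7.4743
Total = 7.7408


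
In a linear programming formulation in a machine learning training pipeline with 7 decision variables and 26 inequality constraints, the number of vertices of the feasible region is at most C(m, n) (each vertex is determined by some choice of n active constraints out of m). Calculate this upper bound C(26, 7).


Each vertex corresponds to some choice of n active constraints out of m, so the number of vertices is at most C(m, n) = m! / (n!(m-n)!).
m = 26, n = 7
Numerator: 26 * 25 * 24 * 23 * 22 * 21 * 20
Denominator: 7! = 5040
C(26, 7) = 657800


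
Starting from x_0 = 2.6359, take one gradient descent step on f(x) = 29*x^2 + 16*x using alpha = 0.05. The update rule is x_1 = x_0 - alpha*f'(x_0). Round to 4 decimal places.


We compute the gradient at x_0 and apply the update.
f'(x) = 58*x + 16
f'(2.6359) = 58*2.6359 + 16 = 168.8822
x_1 = 2.6359 - 0.05*168.8822 = -5.8082


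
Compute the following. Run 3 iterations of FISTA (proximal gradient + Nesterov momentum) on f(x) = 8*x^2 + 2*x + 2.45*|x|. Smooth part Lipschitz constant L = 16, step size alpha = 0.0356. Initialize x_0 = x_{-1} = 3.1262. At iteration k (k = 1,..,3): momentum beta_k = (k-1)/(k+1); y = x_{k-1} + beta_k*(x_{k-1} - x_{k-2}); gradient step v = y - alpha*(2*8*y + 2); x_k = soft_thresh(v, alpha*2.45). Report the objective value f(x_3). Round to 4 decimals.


FISTA on f(x) = 8*x^2 + 2*x + 2.45*|x|
L = 16, alpha = 0.0356
Iteration 1: beta = 0.0, y = 3.1262 + 0.0*(3.1262 - 3.1262) = 3.1262
  grad(y) = 52.0192, v = y - alpha*grad = 1.2743
  prox(v) = soft_thresh(1.2743, 0.0872) = 1.1871
Iteration 2: beta = 0.3333, y = 1.1871 + 0.3333*(1.1871 - 3.1262) = 0.5407
  grad(y) = 10.6517, v = y - alpha*grad = 0.1615
  prox(v) = soft_thresh(0.1615, 0.0872) = 0.0743
Iteration 3: beta = 0.5, y = 0.0743 + 0.5*(0.0743 - 1.1871) = -0.4821
  grad(y) = -5.7133, v = y - alpha*grad = -0.2787
  prox(v) = soft_thresh(-0.2787, 0.0872) = -0.1915
f(x_3) = 8*(-0.1915)^2 + 2*(-0.1915) + 2.45*|-0.1915| = 0.3794


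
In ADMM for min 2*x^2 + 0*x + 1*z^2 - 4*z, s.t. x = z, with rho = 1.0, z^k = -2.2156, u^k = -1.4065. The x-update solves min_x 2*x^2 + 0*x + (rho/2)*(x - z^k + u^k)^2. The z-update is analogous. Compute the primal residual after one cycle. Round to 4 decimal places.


ADMM iteration with rho = 1.0, z^k = -2.2156, u^k = -1.4065
Step 1: x-update.
Minimize 2*x^2 + 0*x + (1.0/2)*(x + 2.2156 - 1.4065)^2
FOC: (2*2 + 1.0)*x = 0 + 1.0*(-2.2156 + 1.4065)
x^{k+1} = -0.1618
Step 2: z-update.
Minimize 1*z^2 - 4*z + (1.0/2)*(-0.1618 - z - 1.4065)^2
FOC: (2*1 + 1.0)*z = 4 + 1.0*(-0.1618 - 1.4065)
z^{k+1} = 0.8106
Step 3: u-update.
u^{k+1} = -1.4065 - 0.1618 - 0.8106 = -2.3789
Step 4: Primal residual = |-0.1618 - 0.8106| = 0.9724


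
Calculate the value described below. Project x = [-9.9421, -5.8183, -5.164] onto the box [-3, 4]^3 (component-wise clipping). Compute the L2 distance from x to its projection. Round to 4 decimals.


Project each component onto [-3, 4].
clip(-9.9421) = -3.0, clip(-5.8183) = -3.0, clip(-5.164) = -3.0
Projection = [-3.0, -3.0, -3.0]
Squared diffs: [48.1928, 7.9428, 4.6829]
Distance = sqrt(60.8185) = 7.7986


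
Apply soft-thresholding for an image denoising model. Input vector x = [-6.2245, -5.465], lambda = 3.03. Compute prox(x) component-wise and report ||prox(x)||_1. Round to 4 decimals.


Soft-thresholding with lambda = 3.03:
prox(-6.2245) = sign(-6.2245)*max(|-6.2245| - 3.03, 0) = -3.1945
prox(-5.465) = sign(-5.465)*max(|-5.465| - 3.03, 0) = -2.435
prox(x) = [-3.1945, -2.435]
||prox(x)||_1 = 3.1945 + 2.435 = 5.6295


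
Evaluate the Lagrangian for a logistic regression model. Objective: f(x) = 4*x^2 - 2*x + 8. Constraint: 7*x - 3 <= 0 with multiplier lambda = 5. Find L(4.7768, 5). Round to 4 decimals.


Step 1: Evaluate f(x).
f(4.7768) = 4*4.7768^2 - 2*4.7768 + 8 = 89.7177
Step 2: Evaluate g(x).
g(4.7768) = 7*4.7768 - 3 = 30.4376
Step 3: Compute Lagrangian.
L = 89.7177 + 5*30.4376 = 241.9057


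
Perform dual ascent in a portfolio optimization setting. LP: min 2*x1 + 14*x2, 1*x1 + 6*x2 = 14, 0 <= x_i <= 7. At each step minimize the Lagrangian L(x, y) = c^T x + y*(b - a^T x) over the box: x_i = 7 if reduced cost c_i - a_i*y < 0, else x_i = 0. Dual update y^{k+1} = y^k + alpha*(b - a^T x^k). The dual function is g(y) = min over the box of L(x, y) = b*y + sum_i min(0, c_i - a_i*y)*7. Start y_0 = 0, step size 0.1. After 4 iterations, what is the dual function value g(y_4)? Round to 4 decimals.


Dual ascent for LP: min 2*x1 + 14*x2, 1*x1 + 6*x2 = 14, 0 <= x_i <= 7
Step 1: y^k = 0.0, reduced costs: (2.0, 14.0)
  x^k = (0.0, 0.0), subgradient = b - a^T x = 14.0
  y^{k+1} = 0.0 + 0.1*14.0 = 1.4
Step 2: y^k = 1.4, reduced costs: (0.6, 5.6)
  x^k = (0.0, 0.0), subgradient = b - a^T x = 14.0
  y^{k+1} = 1.4 + 0.1*14.0 = 2.8
Step 3: y^k = 2.8, reduced costs: (-0.8, -2.8)
  x^k = (7.0, 7.0), subgradient = b - a^T x = -35.0
  y^{k+1} = 2.8 + 0.1*-35.0 = -0.7
Step 4: y^k = -0.7, reduced costs: (2.7, 18.2)
  x^k = (0.0, 0.0), subgradient = b - a^T x = 14.0
  y^{k+1} = -0.7 + 0.1*14.0 = 0.7
Dual objective at y_4 = 0.7: reduced costs (1.3, 9.8), box minimizer x = (0.0, 0.0)
g(y_4) = b*y + (c1 - a1*y)*x1 + (c2 - a2*y)*x2 = 14*0.7 + 1.3*0.0 + 9.8*0.0 = 9.8 + 0.0 + 0.0 = 9.8


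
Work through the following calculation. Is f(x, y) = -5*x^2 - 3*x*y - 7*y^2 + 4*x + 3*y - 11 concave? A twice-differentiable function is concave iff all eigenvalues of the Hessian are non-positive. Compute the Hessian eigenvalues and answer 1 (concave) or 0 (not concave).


The Hessian of f(x,y) = -5*x^2 - 3*x*y - 7*y^2 + 4*x + 3*y - 11 is:
H = [[-10, -3], [-3, -14]]
Trace = -10 - 14 = -24
Determinant = -10*-14 - (-3)^2 = 131
Discriminant = (-24)^2 - 4*131 = 52.0
Eigenvalues: lambda_1 = -15.6056, lambda_2 = -8.3944
The function is concave.

1


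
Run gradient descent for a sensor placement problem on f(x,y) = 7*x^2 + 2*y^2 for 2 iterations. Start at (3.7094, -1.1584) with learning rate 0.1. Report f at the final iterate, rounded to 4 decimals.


Gradient descent on f(x,y) = 7*x^2 + 2*y^2.
Starting point: (3.7094, -1.1584), alpha = 0.1
Step 1: grad_x = 2*7*3.7094 = 51.9316, grad_y = 2*2*-1.1584 = -4.6336
  x_1 = 3.7094 - 0.1*51.9316 = -1.4838
  y_1 = -1.1584 - 0.1*-4.6336 = -0.695
Step 2: grad_x = 2*7*-1.4838 = -20.7726, grad_y = 2*2*-0.695 = -2.7802
  x_2 = -1.4838 - 0.1*-20.7726 = 0.5935
  y_2 = -0.695 - 0.1*-2.7802 = -0.417
f(0.5935, -0.417) = 7*0.5935^2 + 2*(-0.417)^2 = 2.8135


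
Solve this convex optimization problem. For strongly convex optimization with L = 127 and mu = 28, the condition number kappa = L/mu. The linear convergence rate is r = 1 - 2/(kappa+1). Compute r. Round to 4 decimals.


Step 1: Compute the condition number.
kappa = L/mu = 127/28 = 4.5357
Step 2: Compute the convergence rate.
r = 1 - 2/(kappa + 1) = 1 - 2*mu/(L + mu) = (L - mu)/(L + mu) = 99/155 = 0.6387


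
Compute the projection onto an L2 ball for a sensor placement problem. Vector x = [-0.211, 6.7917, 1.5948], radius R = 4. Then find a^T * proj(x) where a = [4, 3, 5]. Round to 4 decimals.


Step 1: Compute ||x|| (intermediates to 6 decimals).
||x|| = sqrt((-0.211)^2 + 6.7917^2 + 1.5948^2) = 6.97962
Step 2: Project.
Since ||x|| > R, scale = R/||x|| = 4/6.97962 = 0.573097, proj(x) = scale * x
proj(x) = [-0.120923, 3.892303, 0.913975]
Step 3: Dot product.
a^T * proj(x) = 4*(-0.120923) + 3*3.892303 + 5*0.913975 = 15.7631


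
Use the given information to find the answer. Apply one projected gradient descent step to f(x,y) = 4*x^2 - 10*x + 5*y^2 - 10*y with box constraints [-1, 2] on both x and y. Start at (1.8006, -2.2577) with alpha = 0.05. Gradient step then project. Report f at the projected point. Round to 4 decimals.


Step 1: Compute gradient at (1.8006, -2.2577).
grad_x = 2*4*1.8006 - 10 = 4.4048
grad_y = 2*5*-2.2577 - 10 = -32.577
Step 2: Gradient step.
x_raw = 1.8006 - 0.05*4.4048 = 1.5804
y_raw = -2.2577 - 0.05*-32.577 = -0.6289
Step 3: Project onto [-1, 2].
x_proj = clip(1.5804) = 1.5804
y_proj = clip(-0.6289) = -0.6289
Step 4: Evaluate f.
f(1.5804, -0.6289) = 2.4523


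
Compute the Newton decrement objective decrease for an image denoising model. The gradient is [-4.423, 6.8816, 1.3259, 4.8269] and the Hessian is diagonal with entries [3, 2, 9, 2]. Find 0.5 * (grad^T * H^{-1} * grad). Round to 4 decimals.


Step 1: H is diagonal, so H^(-1) * g = [-1.4743, 3.4408, 0.1473, 2.4135].
Step 2: g^T H^(-1) g = sum_i g_i^2 / H_ii
  = (-4.423)^2/3 + (6.8816)^2/2 + (1.3259)^2/9 + (4.8269)^2/2
  = 6.521 + 23.6782 + 0.1953 + 11.6495 = 42.044
Step 3: Objective decrease = 0.5 * g^T H^(-1) g = 21.022


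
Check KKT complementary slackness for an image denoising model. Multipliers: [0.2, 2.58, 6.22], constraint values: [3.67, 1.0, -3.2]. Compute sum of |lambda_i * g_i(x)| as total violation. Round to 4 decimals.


KKT complementary slackness check:
lambda_1 * g_1 = 0.2 * 3.67 = 0.734
lambda_2 * g_2 = 2.58 * 1.0 = 2.58
lambda_3 * g_3 = 6.22 * -3.2 = -19.904
Total violation = 0.734 + 2.58 + 19.904 = 23.218


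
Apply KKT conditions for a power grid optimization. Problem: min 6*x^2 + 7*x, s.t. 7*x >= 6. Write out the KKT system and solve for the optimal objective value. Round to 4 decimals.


Step 1: Try lambda = 0 (constraint inactive).
x_unc = -7/(2*6) = -0.5833
Check: 7*-0.5833 = -4.0831 < 6 -- violated!
Step 2: Constraint must be active: 7*x = 6
x* = 6/7 = 0.8571 (rounded; the exact value 6/7 is used below)
lambda = (2*6*(6/7) + 7)/7 = 2.4694
Step 3: Compute optimal value.
f(x*) = 6*(6/7)^2 + 7*(6/7) = 10.4082


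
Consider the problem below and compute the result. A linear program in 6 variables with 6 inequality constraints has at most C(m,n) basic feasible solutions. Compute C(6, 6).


Each vertex corresponds to some choice of n active constraints out of m, so the number of vertices is at most C(m, n) = m! / (n!(m-n)!).
m = 6, n = 6
Numerator: 6 * 5 * 4 * 3 * 2 * 1
Denominator: 6! = 720
C(6, 6) = 1


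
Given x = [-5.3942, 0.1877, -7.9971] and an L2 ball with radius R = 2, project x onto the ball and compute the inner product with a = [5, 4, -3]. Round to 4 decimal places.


Step 1: Compute ||x|| (intermediates to 6 decimals).
||x|| = sqrt((-5.3942)^2 + 0.1877^2 + (-7.9971)^2) = 9.648121
Step 2: Project.
Since ||x|| > R, scale = R/||x|| = 2/9.648121 = 0.207294, proj(x) = scale * x
proj(x) = [-1.118185, 0.038909, -1.657751]
Step 3: Dot product.
a^T * proj(x) = 5*(-1.118185) + 4*0.038909 - 3*(-1.657751) = -0.462


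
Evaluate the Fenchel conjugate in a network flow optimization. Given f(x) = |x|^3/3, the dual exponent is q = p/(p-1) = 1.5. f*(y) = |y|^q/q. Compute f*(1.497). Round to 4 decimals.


The conjugate exponent q satisfies 1/p + 1/q = 1.
p = 3, so q = 3/(3 - 1) = 1.5
|y|^q = 1.497^1.5 = 1.8316
f*(1.497) = 1.8316 / 1.5 = 1.2211


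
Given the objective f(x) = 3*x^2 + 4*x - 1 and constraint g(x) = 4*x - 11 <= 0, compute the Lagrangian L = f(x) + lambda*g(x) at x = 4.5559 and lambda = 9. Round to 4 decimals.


Step 1: Evaluate f(x).
f(4.5559) = 3*4.5559^2 + 4*4.5559 - 1 = 79.4923
Step 2: Evaluate g(x).
g(4.5559) = 4*4.5559 - 11 = 7.2236
Step 3: Compute Lagrangian.
L = 79.4923 + 9*7.2236 = 144.5047


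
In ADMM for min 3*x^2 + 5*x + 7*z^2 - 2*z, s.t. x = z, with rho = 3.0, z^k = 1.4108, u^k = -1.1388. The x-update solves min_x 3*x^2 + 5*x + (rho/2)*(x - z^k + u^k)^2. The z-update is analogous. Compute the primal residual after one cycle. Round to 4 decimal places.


ADMM iteration with rho = 3.0, z^k = 1.4108, u^k = -1.1388
Step 1: x-update.
Minimize 3*x^2 + 5*x + (3.0/2)*(x - 1.4108 - 1.1388)^2
FOC: (2*3 + 3.0)*x = -5 + 3.0*(1.4108 + 1.1388)
x^{k+1} = 0.2943
Step 2: z-update.
Minimize 7*z^2 - 2*z + (3.0/2)*(0.2943 - z - 1.1388)^2
FOC: (2*7 + 3.0)*z = 2 + 3.0*(0.2943 - 1.1388)
z^{k+1} = -0.0314
Step 3: u-update.
u^{k+1} = -1.1388 + 0.2943 + 0.0314 = -0.8131
Step 4: Primal residual = |0.2943 + 0.0314| = 0.3257


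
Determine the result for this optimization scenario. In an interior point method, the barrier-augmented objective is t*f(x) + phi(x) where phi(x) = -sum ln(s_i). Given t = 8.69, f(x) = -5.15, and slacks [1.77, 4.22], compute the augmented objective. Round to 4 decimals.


Step 1: Compute log-barrier.
ln values: [0.571, 1.4398]
phi = -(0.571 + 1.4398) = -2.0108
Step 2: Compute augmented objective.
t*f(x) = 8.69*-5.15 = -44.7535
Total = -44.7535 - 2.0108 = -46.7643


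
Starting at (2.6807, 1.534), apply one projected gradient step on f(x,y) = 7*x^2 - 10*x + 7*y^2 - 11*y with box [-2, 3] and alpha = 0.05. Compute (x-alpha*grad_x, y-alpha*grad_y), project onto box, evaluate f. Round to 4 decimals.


Step 1: Compute gradient at (2.6807, 1.534).
grad_x = 2*7*2.6807 - 10 = 27.5298
grad_y = 2*7*1.534 - 11 = 10.476
Step 2: Gradient step.
x_raw = 2.6807 - 0.05*27.5298 = 1.3042
y_raw = 1.534 - 0.05*10.476 = 1.0102
Step 3: Project onto [-2, 3].
x_proj = clip(1.3042) = 1.3042
y_proj = clip(1.0102) = 1.0102
Step 4: Evaluate f.
f(1.3042, 1.0102) = -5.104


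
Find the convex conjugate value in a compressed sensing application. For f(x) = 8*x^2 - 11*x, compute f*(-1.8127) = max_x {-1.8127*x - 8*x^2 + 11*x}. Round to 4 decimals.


f*(y) = sup_x {y*x - a*x^2 - b*x} = sup_x {(y-b)*x - a*x^2}
FOC: (y - b) - 2a*x = 0 => x* = (y - b)/(2a)
x* = (-1.8127 + 11)/(2*8) = 0.5742
f*(-1.8127) = (y-b)^2/(4a) = (-1.8127 + 11)^2/(4*8)
= 84.4065/32 = 2.6377


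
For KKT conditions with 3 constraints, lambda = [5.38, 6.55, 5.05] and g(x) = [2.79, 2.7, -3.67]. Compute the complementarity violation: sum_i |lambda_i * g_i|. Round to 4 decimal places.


KKT complementary slackness check:
lambda_1 * g_1 = 5.38 * 2.79 = 15.0102
lambda_2 * g_2 = 6.55 * 2.7 = 17.685
lambda_3 * g_3 = 5.05 * -3.67 = -18.5335
Total violation = 15.0102 + 17.685 + 18.5335 = 51.2287


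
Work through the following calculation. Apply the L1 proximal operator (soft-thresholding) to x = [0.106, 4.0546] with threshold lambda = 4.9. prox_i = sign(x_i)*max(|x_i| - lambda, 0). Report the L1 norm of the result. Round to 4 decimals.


Soft-thresholding with lambda = 4.9:
prox(0.106) = sign(0.106)*max(|0.106| - 4.9, 0) = 0.0
prox(4.0546) = sign(4.0546)*max(|4.0546| - 4.9, 0) = 0.0
prox(x) = [0.0, 0.0]
||prox(x)||_1 = 0.0 + 0.0 = 0.0


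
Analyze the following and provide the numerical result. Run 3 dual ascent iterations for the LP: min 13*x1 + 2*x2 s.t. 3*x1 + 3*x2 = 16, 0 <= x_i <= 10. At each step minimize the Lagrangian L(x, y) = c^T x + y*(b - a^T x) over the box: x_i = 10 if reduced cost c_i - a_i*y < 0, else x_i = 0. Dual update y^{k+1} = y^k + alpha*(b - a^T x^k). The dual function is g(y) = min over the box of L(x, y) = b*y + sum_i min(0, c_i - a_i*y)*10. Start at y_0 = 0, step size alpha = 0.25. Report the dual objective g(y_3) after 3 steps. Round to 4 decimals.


Dual ascent for LP: min 13*x1 + 2*x2, 3*x1 + 3*x2 = 16, 0 <= x_i <= 10
Step 1: y^k = 0.0, reduced costs: (13.0, 2.0)
  x^k = (0.0, 0.0), subgradient = b - a^T x = 16.0
  y^{k+1} = 0.0 + 0.25*16.0 = 4.0
Step 2: y^k = 4.0, reduced costs: (1.0, -10.0)
  x^k = (0.0, 10.0), subgradient = b - a^T x = -14.0
  y^{k+1} = 4.0 + 0.25*-14.0 = 0.5
Step 3: y^k = 0.5, reduced costs: (11.5, 0.5)
  x^k = (0.0, 0.0), subgradient = b - a^T x = 16.0
  y^{k+1} = 0.5 + 0.25*16.0 = 4.5
Dual objective at y_3 = 4.5: reduced costs (-0.5, -11.5), box minimizer x = (10.0, 10.0)
g(y_3) = b*y + (c1 - a1*y)*x1 + (c2 - a2*y)*x2 = 16*4.5 + (-0.5)*10.0 + (-11.5)*10.0 = 72.0 - 5.0 - 115.0 = -48.0


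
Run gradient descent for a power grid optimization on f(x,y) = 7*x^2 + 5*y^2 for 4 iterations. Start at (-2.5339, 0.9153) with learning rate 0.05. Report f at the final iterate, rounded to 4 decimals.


Gradient descent on f(x,y) = 7*x^2 + 5*y^2.
Starting point: (-2.5339, 0.9153), alpha = 0.05
Step 1: grad_x = 2*7*-2.5339 = -35.4746, grad_y = 2*5*0.9153 = 9.153
  x_1 = -2.5339 - 0.05*-35.4746 = -0.7602
  y_1 = 0.9153 - 0.05*9.153 = 0.4577
Step 2: grad_x = 2*7*-0.7602 = -10.6424, grad_y = 2*5*0.4577 = 4.5765
  x_2 = -0.7602 - 0.05*-10.6424 = -0.2281
  y_2 = 0.4577 - 0.05*4.5765 = 0.2288
Step 3: grad_x = 2*7*-0.2281 = -3.1927, grad_y = 2*5*0.2288 = 2.2883
  x_3 = -0.2281 - 0.05*-3.1927 = -0.0684
  y_3 = 0.2288 - 0.05*2.2883 = 0.1144
Step 4: grad_x = 2*7*-0.0684 = -0.9578, grad_y = 2*5*0.1144 = 1.1441
  x_4 = -0.0684 - 0.05*-0.9578 = -0.0205
  y_4 = 0.1144 - 0.05*1.1441 = 0.0572
f(-0.0205, 0.0572) = 7*(-0.0205)^2 + 5*0.0572^2 = 0.0193


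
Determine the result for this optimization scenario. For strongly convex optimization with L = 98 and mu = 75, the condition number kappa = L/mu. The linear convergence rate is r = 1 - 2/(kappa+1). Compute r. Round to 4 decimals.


Step 1: Compute the condition number.
kappa = L/mu = 98/75 = 1.3067
Step 2: Compute the convergence rate.
r = 1 - 2/(kappa + 1) = 1 - 2*mu/(L + mu) = (L - mu)/(L + mu) = 23/173 = 0.1329
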